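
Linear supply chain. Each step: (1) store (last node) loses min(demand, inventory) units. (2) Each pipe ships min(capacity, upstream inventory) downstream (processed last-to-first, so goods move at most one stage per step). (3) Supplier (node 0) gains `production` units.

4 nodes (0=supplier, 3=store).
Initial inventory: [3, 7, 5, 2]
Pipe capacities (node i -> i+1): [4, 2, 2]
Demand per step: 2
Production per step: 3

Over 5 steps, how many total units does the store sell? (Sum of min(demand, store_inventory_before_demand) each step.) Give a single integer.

Answer: 10

Derivation:
Step 1: sold=2 (running total=2) -> [3 8 5 2]
Step 2: sold=2 (running total=4) -> [3 9 5 2]
Step 3: sold=2 (running total=6) -> [3 10 5 2]
Step 4: sold=2 (running total=8) -> [3 11 5 2]
Step 5: sold=2 (running total=10) -> [3 12 5 2]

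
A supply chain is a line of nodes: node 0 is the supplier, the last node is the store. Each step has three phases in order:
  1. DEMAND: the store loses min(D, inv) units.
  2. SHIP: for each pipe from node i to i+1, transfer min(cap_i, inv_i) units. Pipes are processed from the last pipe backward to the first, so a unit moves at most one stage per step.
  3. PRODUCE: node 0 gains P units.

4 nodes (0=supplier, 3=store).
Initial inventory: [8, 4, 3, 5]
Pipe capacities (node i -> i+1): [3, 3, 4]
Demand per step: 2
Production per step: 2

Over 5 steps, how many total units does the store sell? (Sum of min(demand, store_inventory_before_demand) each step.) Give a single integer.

Answer: 10

Derivation:
Step 1: sold=2 (running total=2) -> [7 4 3 6]
Step 2: sold=2 (running total=4) -> [6 4 3 7]
Step 3: sold=2 (running total=6) -> [5 4 3 8]
Step 4: sold=2 (running total=8) -> [4 4 3 9]
Step 5: sold=2 (running total=10) -> [3 4 3 10]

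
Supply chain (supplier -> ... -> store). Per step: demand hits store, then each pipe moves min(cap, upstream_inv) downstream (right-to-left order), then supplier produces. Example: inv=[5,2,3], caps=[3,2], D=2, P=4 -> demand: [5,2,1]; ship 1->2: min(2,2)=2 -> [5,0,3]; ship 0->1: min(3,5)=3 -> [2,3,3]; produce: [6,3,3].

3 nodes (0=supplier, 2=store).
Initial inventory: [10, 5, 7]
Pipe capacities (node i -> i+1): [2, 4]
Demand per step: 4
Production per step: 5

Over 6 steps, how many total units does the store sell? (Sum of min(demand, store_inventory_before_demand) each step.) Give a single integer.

Answer: 20

Derivation:
Step 1: sold=4 (running total=4) -> [13 3 7]
Step 2: sold=4 (running total=8) -> [16 2 6]
Step 3: sold=4 (running total=12) -> [19 2 4]
Step 4: sold=4 (running total=16) -> [22 2 2]
Step 5: sold=2 (running total=18) -> [25 2 2]
Step 6: sold=2 (running total=20) -> [28 2 2]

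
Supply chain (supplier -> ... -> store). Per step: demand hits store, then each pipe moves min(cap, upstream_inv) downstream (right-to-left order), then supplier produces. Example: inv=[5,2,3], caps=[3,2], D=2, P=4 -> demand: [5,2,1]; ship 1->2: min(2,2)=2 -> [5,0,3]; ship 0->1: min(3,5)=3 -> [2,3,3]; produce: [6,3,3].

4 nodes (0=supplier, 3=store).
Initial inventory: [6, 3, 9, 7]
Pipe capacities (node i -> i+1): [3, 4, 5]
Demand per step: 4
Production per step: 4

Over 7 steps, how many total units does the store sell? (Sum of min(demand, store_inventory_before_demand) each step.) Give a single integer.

Answer: 28

Derivation:
Step 1: sold=4 (running total=4) -> [7 3 7 8]
Step 2: sold=4 (running total=8) -> [8 3 5 9]
Step 3: sold=4 (running total=12) -> [9 3 3 10]
Step 4: sold=4 (running total=16) -> [10 3 3 9]
Step 5: sold=4 (running total=20) -> [11 3 3 8]
Step 6: sold=4 (running total=24) -> [12 3 3 7]
Step 7: sold=4 (running total=28) -> [13 3 3 6]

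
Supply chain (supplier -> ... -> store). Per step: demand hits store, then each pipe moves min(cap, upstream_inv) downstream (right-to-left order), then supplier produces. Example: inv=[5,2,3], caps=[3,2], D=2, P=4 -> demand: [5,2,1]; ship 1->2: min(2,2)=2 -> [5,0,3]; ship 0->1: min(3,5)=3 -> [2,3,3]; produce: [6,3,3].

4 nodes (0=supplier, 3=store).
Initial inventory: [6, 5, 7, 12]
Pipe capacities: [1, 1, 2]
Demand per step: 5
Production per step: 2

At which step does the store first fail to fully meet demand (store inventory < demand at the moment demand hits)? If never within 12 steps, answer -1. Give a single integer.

Step 1: demand=5,sold=5 ship[2->3]=2 ship[1->2]=1 ship[0->1]=1 prod=2 -> [7 5 6 9]
Step 2: demand=5,sold=5 ship[2->3]=2 ship[1->2]=1 ship[0->1]=1 prod=2 -> [8 5 5 6]
Step 3: demand=5,sold=5 ship[2->3]=2 ship[1->2]=1 ship[0->1]=1 prod=2 -> [9 5 4 3]
Step 4: demand=5,sold=3 ship[2->3]=2 ship[1->2]=1 ship[0->1]=1 prod=2 -> [10 5 3 2]
Step 5: demand=5,sold=2 ship[2->3]=2 ship[1->2]=1 ship[0->1]=1 prod=2 -> [11 5 2 2]
Step 6: demand=5,sold=2 ship[2->3]=2 ship[1->2]=1 ship[0->1]=1 prod=2 -> [12 5 1 2]
Step 7: demand=5,sold=2 ship[2->3]=1 ship[1->2]=1 ship[0->1]=1 prod=2 -> [13 5 1 1]
Step 8: demand=5,sold=1 ship[2->3]=1 ship[1->2]=1 ship[0->1]=1 prod=2 -> [14 5 1 1]
Step 9: demand=5,sold=1 ship[2->3]=1 ship[1->2]=1 ship[0->1]=1 prod=2 -> [15 5 1 1]
Step 10: demand=5,sold=1 ship[2->3]=1 ship[1->2]=1 ship[0->1]=1 prod=2 -> [16 5 1 1]
Step 11: demand=5,sold=1 ship[2->3]=1 ship[1->2]=1 ship[0->1]=1 prod=2 -> [17 5 1 1]
Step 12: demand=5,sold=1 ship[2->3]=1 ship[1->2]=1 ship[0->1]=1 prod=2 -> [18 5 1 1]
First stockout at step 4

4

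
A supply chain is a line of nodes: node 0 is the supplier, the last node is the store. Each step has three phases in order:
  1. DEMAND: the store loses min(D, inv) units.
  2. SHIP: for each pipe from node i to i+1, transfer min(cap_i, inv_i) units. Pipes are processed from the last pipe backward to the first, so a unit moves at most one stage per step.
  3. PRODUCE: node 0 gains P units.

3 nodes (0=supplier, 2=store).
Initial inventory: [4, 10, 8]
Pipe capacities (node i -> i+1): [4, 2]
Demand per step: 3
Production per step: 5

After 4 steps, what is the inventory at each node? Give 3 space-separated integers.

Step 1: demand=3,sold=3 ship[1->2]=2 ship[0->1]=4 prod=5 -> inv=[5 12 7]
Step 2: demand=3,sold=3 ship[1->2]=2 ship[0->1]=4 prod=5 -> inv=[6 14 6]
Step 3: demand=3,sold=3 ship[1->2]=2 ship[0->1]=4 prod=5 -> inv=[7 16 5]
Step 4: demand=3,sold=3 ship[1->2]=2 ship[0->1]=4 prod=5 -> inv=[8 18 4]

8 18 4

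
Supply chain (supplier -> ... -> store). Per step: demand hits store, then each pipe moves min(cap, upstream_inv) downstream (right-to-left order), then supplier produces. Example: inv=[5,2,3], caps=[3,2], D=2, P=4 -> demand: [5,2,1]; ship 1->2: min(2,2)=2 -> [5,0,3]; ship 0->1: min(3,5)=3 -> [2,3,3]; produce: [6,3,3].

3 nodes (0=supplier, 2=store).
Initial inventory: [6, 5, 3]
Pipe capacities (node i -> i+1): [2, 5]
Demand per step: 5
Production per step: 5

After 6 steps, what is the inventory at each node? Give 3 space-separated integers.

Step 1: demand=5,sold=3 ship[1->2]=5 ship[0->1]=2 prod=5 -> inv=[9 2 5]
Step 2: demand=5,sold=5 ship[1->2]=2 ship[0->1]=2 prod=5 -> inv=[12 2 2]
Step 3: demand=5,sold=2 ship[1->2]=2 ship[0->1]=2 prod=5 -> inv=[15 2 2]
Step 4: demand=5,sold=2 ship[1->2]=2 ship[0->1]=2 prod=5 -> inv=[18 2 2]
Step 5: demand=5,sold=2 ship[1->2]=2 ship[0->1]=2 prod=5 -> inv=[21 2 2]
Step 6: demand=5,sold=2 ship[1->2]=2 ship[0->1]=2 prod=5 -> inv=[24 2 2]

24 2 2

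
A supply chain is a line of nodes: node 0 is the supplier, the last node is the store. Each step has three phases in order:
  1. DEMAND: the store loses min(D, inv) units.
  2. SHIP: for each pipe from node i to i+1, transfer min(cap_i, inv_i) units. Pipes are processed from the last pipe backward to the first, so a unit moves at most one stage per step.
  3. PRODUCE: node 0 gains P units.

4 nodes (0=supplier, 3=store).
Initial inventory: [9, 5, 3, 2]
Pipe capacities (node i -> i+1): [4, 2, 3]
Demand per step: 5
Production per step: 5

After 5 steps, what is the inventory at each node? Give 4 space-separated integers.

Step 1: demand=5,sold=2 ship[2->3]=3 ship[1->2]=2 ship[0->1]=4 prod=5 -> inv=[10 7 2 3]
Step 2: demand=5,sold=3 ship[2->3]=2 ship[1->2]=2 ship[0->1]=4 prod=5 -> inv=[11 9 2 2]
Step 3: demand=5,sold=2 ship[2->3]=2 ship[1->2]=2 ship[0->1]=4 prod=5 -> inv=[12 11 2 2]
Step 4: demand=5,sold=2 ship[2->3]=2 ship[1->2]=2 ship[0->1]=4 prod=5 -> inv=[13 13 2 2]
Step 5: demand=5,sold=2 ship[2->3]=2 ship[1->2]=2 ship[0->1]=4 prod=5 -> inv=[14 15 2 2]

14 15 2 2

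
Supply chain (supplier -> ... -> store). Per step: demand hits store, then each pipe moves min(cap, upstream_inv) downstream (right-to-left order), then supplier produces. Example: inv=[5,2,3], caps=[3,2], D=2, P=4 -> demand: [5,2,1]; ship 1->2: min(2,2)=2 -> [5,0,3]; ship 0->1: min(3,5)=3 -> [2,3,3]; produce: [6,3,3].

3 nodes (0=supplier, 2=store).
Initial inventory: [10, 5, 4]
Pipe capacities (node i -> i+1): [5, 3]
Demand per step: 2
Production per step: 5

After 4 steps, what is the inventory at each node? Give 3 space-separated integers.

Step 1: demand=2,sold=2 ship[1->2]=3 ship[0->1]=5 prod=5 -> inv=[10 7 5]
Step 2: demand=2,sold=2 ship[1->2]=3 ship[0->1]=5 prod=5 -> inv=[10 9 6]
Step 3: demand=2,sold=2 ship[1->2]=3 ship[0->1]=5 prod=5 -> inv=[10 11 7]
Step 4: demand=2,sold=2 ship[1->2]=3 ship[0->1]=5 prod=5 -> inv=[10 13 8]

10 13 8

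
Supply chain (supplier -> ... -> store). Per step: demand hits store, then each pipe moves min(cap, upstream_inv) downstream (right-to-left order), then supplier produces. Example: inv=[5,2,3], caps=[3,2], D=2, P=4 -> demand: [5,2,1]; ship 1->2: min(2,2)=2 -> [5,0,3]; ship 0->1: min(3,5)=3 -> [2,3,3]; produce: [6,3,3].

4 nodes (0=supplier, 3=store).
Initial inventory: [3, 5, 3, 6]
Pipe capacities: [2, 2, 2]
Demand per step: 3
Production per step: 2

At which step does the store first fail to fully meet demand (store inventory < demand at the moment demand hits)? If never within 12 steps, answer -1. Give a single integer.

Step 1: demand=3,sold=3 ship[2->3]=2 ship[1->2]=2 ship[0->1]=2 prod=2 -> [3 5 3 5]
Step 2: demand=3,sold=3 ship[2->3]=2 ship[1->2]=2 ship[0->1]=2 prod=2 -> [3 5 3 4]
Step 3: demand=3,sold=3 ship[2->3]=2 ship[1->2]=2 ship[0->1]=2 prod=2 -> [3 5 3 3]
Step 4: demand=3,sold=3 ship[2->3]=2 ship[1->2]=2 ship[0->1]=2 prod=2 -> [3 5 3 2]
Step 5: demand=3,sold=2 ship[2->3]=2 ship[1->2]=2 ship[0->1]=2 prod=2 -> [3 5 3 2]
Step 6: demand=3,sold=2 ship[2->3]=2 ship[1->2]=2 ship[0->1]=2 prod=2 -> [3 5 3 2]
Step 7: demand=3,sold=2 ship[2->3]=2 ship[1->2]=2 ship[0->1]=2 prod=2 -> [3 5 3 2]
Step 8: demand=3,sold=2 ship[2->3]=2 ship[1->2]=2 ship[0->1]=2 prod=2 -> [3 5 3 2]
Step 9: demand=3,sold=2 ship[2->3]=2 ship[1->2]=2 ship[0->1]=2 prod=2 -> [3 5 3 2]
Step 10: demand=3,sold=2 ship[2->3]=2 ship[1->2]=2 ship[0->1]=2 prod=2 -> [3 5 3 2]
Step 11: demand=3,sold=2 ship[2->3]=2 ship[1->2]=2 ship[0->1]=2 prod=2 -> [3 5 3 2]
Step 12: demand=3,sold=2 ship[2->3]=2 ship[1->2]=2 ship[0->1]=2 prod=2 -> [3 5 3 2]
First stockout at step 5

5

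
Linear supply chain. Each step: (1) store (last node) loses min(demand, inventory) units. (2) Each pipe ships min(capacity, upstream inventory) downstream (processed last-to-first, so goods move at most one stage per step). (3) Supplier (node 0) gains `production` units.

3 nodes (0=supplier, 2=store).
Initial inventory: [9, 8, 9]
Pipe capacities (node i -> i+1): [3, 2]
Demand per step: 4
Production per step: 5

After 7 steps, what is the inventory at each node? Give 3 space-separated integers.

Step 1: demand=4,sold=4 ship[1->2]=2 ship[0->1]=3 prod=5 -> inv=[11 9 7]
Step 2: demand=4,sold=4 ship[1->2]=2 ship[0->1]=3 prod=5 -> inv=[13 10 5]
Step 3: demand=4,sold=4 ship[1->2]=2 ship[0->1]=3 prod=5 -> inv=[15 11 3]
Step 4: demand=4,sold=3 ship[1->2]=2 ship[0->1]=3 prod=5 -> inv=[17 12 2]
Step 5: demand=4,sold=2 ship[1->2]=2 ship[0->1]=3 prod=5 -> inv=[19 13 2]
Step 6: demand=4,sold=2 ship[1->2]=2 ship[0->1]=3 prod=5 -> inv=[21 14 2]
Step 7: demand=4,sold=2 ship[1->2]=2 ship[0->1]=3 prod=5 -> inv=[23 15 2]

23 15 2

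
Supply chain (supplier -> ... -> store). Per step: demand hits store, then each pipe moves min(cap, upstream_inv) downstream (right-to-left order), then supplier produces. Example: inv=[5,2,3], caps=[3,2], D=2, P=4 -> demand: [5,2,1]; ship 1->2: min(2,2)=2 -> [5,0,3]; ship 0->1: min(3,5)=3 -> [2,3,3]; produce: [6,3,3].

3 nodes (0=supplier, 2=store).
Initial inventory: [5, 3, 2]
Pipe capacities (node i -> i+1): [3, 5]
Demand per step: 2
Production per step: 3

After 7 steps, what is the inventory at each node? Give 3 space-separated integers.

Step 1: demand=2,sold=2 ship[1->2]=3 ship[0->1]=3 prod=3 -> inv=[5 3 3]
Step 2: demand=2,sold=2 ship[1->2]=3 ship[0->1]=3 prod=3 -> inv=[5 3 4]
Step 3: demand=2,sold=2 ship[1->2]=3 ship[0->1]=3 prod=3 -> inv=[5 3 5]
Step 4: demand=2,sold=2 ship[1->2]=3 ship[0->1]=3 prod=3 -> inv=[5 3 6]
Step 5: demand=2,sold=2 ship[1->2]=3 ship[0->1]=3 prod=3 -> inv=[5 3 7]
Step 6: demand=2,sold=2 ship[1->2]=3 ship[0->1]=3 prod=3 -> inv=[5 3 8]
Step 7: demand=2,sold=2 ship[1->2]=3 ship[0->1]=3 prod=3 -> inv=[5 3 9]

5 3 9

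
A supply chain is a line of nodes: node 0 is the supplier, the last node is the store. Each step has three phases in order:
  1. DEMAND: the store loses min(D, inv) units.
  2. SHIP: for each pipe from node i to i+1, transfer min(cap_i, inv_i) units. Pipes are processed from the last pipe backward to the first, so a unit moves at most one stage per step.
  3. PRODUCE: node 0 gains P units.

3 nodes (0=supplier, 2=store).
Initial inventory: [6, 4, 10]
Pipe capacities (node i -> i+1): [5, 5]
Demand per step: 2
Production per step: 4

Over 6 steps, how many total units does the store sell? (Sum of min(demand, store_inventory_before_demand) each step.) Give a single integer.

Answer: 12

Derivation:
Step 1: sold=2 (running total=2) -> [5 5 12]
Step 2: sold=2 (running total=4) -> [4 5 15]
Step 3: sold=2 (running total=6) -> [4 4 18]
Step 4: sold=2 (running total=8) -> [4 4 20]
Step 5: sold=2 (running total=10) -> [4 4 22]
Step 6: sold=2 (running total=12) -> [4 4 24]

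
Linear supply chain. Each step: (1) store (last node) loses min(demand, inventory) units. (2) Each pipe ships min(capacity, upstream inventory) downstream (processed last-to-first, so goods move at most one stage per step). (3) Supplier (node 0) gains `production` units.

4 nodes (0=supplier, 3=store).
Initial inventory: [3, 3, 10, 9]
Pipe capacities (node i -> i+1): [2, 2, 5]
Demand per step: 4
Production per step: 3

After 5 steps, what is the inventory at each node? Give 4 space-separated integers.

Step 1: demand=4,sold=4 ship[2->3]=5 ship[1->2]=2 ship[0->1]=2 prod=3 -> inv=[4 3 7 10]
Step 2: demand=4,sold=4 ship[2->3]=5 ship[1->2]=2 ship[0->1]=2 prod=3 -> inv=[5 3 4 11]
Step 3: demand=4,sold=4 ship[2->3]=4 ship[1->2]=2 ship[0->1]=2 prod=3 -> inv=[6 3 2 11]
Step 4: demand=4,sold=4 ship[2->3]=2 ship[1->2]=2 ship[0->1]=2 prod=3 -> inv=[7 3 2 9]
Step 5: demand=4,sold=4 ship[2->3]=2 ship[1->2]=2 ship[0->1]=2 prod=3 -> inv=[8 3 2 7]

8 3 2 7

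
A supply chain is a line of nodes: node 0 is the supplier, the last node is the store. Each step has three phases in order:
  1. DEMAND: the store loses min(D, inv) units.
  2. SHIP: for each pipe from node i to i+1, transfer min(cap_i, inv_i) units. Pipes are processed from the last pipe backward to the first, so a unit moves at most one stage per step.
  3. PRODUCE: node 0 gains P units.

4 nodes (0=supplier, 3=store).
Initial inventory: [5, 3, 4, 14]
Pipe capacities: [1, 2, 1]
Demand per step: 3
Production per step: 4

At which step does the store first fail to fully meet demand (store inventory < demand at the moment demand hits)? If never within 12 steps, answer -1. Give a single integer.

Step 1: demand=3,sold=3 ship[2->3]=1 ship[1->2]=2 ship[0->1]=1 prod=4 -> [8 2 5 12]
Step 2: demand=3,sold=3 ship[2->3]=1 ship[1->2]=2 ship[0->1]=1 prod=4 -> [11 1 6 10]
Step 3: demand=3,sold=3 ship[2->3]=1 ship[1->2]=1 ship[0->1]=1 prod=4 -> [14 1 6 8]
Step 4: demand=3,sold=3 ship[2->3]=1 ship[1->2]=1 ship[0->1]=1 prod=4 -> [17 1 6 6]
Step 5: demand=3,sold=3 ship[2->3]=1 ship[1->2]=1 ship[0->1]=1 prod=4 -> [20 1 6 4]
Step 6: demand=3,sold=3 ship[2->3]=1 ship[1->2]=1 ship[0->1]=1 prod=4 -> [23 1 6 2]
Step 7: demand=3,sold=2 ship[2->3]=1 ship[1->2]=1 ship[0->1]=1 prod=4 -> [26 1 6 1]
Step 8: demand=3,sold=1 ship[2->3]=1 ship[1->2]=1 ship[0->1]=1 prod=4 -> [29 1 6 1]
Step 9: demand=3,sold=1 ship[2->3]=1 ship[1->2]=1 ship[0->1]=1 prod=4 -> [32 1 6 1]
Step 10: demand=3,sold=1 ship[2->3]=1 ship[1->2]=1 ship[0->1]=1 prod=4 -> [35 1 6 1]
Step 11: demand=3,sold=1 ship[2->3]=1 ship[1->2]=1 ship[0->1]=1 prod=4 -> [38 1 6 1]
Step 12: demand=3,sold=1 ship[2->3]=1 ship[1->2]=1 ship[0->1]=1 prod=4 -> [41 1 6 1]
First stockout at step 7

7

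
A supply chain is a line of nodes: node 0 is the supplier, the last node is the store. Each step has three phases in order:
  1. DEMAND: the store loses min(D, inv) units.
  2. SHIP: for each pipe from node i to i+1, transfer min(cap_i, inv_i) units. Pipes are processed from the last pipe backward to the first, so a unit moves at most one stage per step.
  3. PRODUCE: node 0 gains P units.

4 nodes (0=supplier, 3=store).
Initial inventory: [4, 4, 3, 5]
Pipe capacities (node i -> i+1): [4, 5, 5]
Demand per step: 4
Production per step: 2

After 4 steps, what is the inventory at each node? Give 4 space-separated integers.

Step 1: demand=4,sold=4 ship[2->3]=3 ship[1->2]=4 ship[0->1]=4 prod=2 -> inv=[2 4 4 4]
Step 2: demand=4,sold=4 ship[2->3]=4 ship[1->2]=4 ship[0->1]=2 prod=2 -> inv=[2 2 4 4]
Step 3: demand=4,sold=4 ship[2->3]=4 ship[1->2]=2 ship[0->1]=2 prod=2 -> inv=[2 2 2 4]
Step 4: demand=4,sold=4 ship[2->3]=2 ship[1->2]=2 ship[0->1]=2 prod=2 -> inv=[2 2 2 2]

2 2 2 2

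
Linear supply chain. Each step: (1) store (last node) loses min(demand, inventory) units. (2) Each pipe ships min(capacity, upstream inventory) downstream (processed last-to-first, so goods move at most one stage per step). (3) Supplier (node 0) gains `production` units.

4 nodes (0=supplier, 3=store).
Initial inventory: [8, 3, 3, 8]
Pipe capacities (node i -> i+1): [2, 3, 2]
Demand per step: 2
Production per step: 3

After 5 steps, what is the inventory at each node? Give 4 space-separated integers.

Step 1: demand=2,sold=2 ship[2->3]=2 ship[1->2]=3 ship[0->1]=2 prod=3 -> inv=[9 2 4 8]
Step 2: demand=2,sold=2 ship[2->3]=2 ship[1->2]=2 ship[0->1]=2 prod=3 -> inv=[10 2 4 8]
Step 3: demand=2,sold=2 ship[2->3]=2 ship[1->2]=2 ship[0->1]=2 prod=3 -> inv=[11 2 4 8]
Step 4: demand=2,sold=2 ship[2->3]=2 ship[1->2]=2 ship[0->1]=2 prod=3 -> inv=[12 2 4 8]
Step 5: demand=2,sold=2 ship[2->3]=2 ship[1->2]=2 ship[0->1]=2 prod=3 -> inv=[13 2 4 8]

13 2 4 8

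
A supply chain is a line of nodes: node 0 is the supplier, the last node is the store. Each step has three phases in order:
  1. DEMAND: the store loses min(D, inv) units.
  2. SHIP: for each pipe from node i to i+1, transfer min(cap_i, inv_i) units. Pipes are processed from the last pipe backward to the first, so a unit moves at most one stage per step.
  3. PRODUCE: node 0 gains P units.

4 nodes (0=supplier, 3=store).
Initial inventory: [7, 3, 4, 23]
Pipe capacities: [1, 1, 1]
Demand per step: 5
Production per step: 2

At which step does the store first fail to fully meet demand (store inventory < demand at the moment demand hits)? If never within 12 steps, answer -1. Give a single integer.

Step 1: demand=5,sold=5 ship[2->3]=1 ship[1->2]=1 ship[0->1]=1 prod=2 -> [8 3 4 19]
Step 2: demand=5,sold=5 ship[2->3]=1 ship[1->2]=1 ship[0->1]=1 prod=2 -> [9 3 4 15]
Step 3: demand=5,sold=5 ship[2->3]=1 ship[1->2]=1 ship[0->1]=1 prod=2 -> [10 3 4 11]
Step 4: demand=5,sold=5 ship[2->3]=1 ship[1->2]=1 ship[0->1]=1 prod=2 -> [11 3 4 7]
Step 5: demand=5,sold=5 ship[2->3]=1 ship[1->2]=1 ship[0->1]=1 prod=2 -> [12 3 4 3]
Step 6: demand=5,sold=3 ship[2->3]=1 ship[1->2]=1 ship[0->1]=1 prod=2 -> [13 3 4 1]
Step 7: demand=5,sold=1 ship[2->3]=1 ship[1->2]=1 ship[0->1]=1 prod=2 -> [14 3 4 1]
Step 8: demand=5,sold=1 ship[2->3]=1 ship[1->2]=1 ship[0->1]=1 prod=2 -> [15 3 4 1]
Step 9: demand=5,sold=1 ship[2->3]=1 ship[1->2]=1 ship[0->1]=1 prod=2 -> [16 3 4 1]
Step 10: demand=5,sold=1 ship[2->3]=1 ship[1->2]=1 ship[0->1]=1 prod=2 -> [17 3 4 1]
Step 11: demand=5,sold=1 ship[2->3]=1 ship[1->2]=1 ship[0->1]=1 prod=2 -> [18 3 4 1]
Step 12: demand=5,sold=1 ship[2->3]=1 ship[1->2]=1 ship[0->1]=1 prod=2 -> [19 3 4 1]
First stockout at step 6

6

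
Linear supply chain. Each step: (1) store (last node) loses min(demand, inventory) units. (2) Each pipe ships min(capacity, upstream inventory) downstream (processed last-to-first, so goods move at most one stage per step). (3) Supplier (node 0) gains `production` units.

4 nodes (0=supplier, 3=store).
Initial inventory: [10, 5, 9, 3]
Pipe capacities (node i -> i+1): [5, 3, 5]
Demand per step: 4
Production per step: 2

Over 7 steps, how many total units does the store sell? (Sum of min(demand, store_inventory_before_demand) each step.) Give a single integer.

Answer: 27

Derivation:
Step 1: sold=3 (running total=3) -> [7 7 7 5]
Step 2: sold=4 (running total=7) -> [4 9 5 6]
Step 3: sold=4 (running total=11) -> [2 10 3 7]
Step 4: sold=4 (running total=15) -> [2 9 3 6]
Step 5: sold=4 (running total=19) -> [2 8 3 5]
Step 6: sold=4 (running total=23) -> [2 7 3 4]
Step 7: sold=4 (running total=27) -> [2 6 3 3]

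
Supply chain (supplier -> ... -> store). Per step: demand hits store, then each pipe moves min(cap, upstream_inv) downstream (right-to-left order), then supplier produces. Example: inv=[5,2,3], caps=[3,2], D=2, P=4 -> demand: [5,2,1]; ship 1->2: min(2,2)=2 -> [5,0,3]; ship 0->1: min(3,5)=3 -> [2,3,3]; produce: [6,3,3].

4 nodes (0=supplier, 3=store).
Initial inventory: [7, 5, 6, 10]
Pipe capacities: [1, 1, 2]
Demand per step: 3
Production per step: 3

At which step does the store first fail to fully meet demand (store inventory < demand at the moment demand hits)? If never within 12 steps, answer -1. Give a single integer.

Step 1: demand=3,sold=3 ship[2->3]=2 ship[1->2]=1 ship[0->1]=1 prod=3 -> [9 5 5 9]
Step 2: demand=3,sold=3 ship[2->3]=2 ship[1->2]=1 ship[0->1]=1 prod=3 -> [11 5 4 8]
Step 3: demand=3,sold=3 ship[2->3]=2 ship[1->2]=1 ship[0->1]=1 prod=3 -> [13 5 3 7]
Step 4: demand=3,sold=3 ship[2->3]=2 ship[1->2]=1 ship[0->1]=1 prod=3 -> [15 5 2 6]
Step 5: demand=3,sold=3 ship[2->3]=2 ship[1->2]=1 ship[0->1]=1 prod=3 -> [17 5 1 5]
Step 6: demand=3,sold=3 ship[2->3]=1 ship[1->2]=1 ship[0->1]=1 prod=3 -> [19 5 1 3]
Step 7: demand=3,sold=3 ship[2->3]=1 ship[1->2]=1 ship[0->1]=1 prod=3 -> [21 5 1 1]
Step 8: demand=3,sold=1 ship[2->3]=1 ship[1->2]=1 ship[0->1]=1 prod=3 -> [23 5 1 1]
Step 9: demand=3,sold=1 ship[2->3]=1 ship[1->2]=1 ship[0->1]=1 prod=3 -> [25 5 1 1]
Step 10: demand=3,sold=1 ship[2->3]=1 ship[1->2]=1 ship[0->1]=1 prod=3 -> [27 5 1 1]
Step 11: demand=3,sold=1 ship[2->3]=1 ship[1->2]=1 ship[0->1]=1 prod=3 -> [29 5 1 1]
Step 12: demand=3,sold=1 ship[2->3]=1 ship[1->2]=1 ship[0->1]=1 prod=3 -> [31 5 1 1]
First stockout at step 8

8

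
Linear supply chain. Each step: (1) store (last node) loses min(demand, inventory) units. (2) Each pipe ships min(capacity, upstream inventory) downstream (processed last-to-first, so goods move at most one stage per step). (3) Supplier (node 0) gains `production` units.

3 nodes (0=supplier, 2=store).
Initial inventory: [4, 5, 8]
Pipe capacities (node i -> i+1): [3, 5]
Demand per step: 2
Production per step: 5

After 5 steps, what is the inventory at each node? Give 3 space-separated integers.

Step 1: demand=2,sold=2 ship[1->2]=5 ship[0->1]=3 prod=5 -> inv=[6 3 11]
Step 2: demand=2,sold=2 ship[1->2]=3 ship[0->1]=3 prod=5 -> inv=[8 3 12]
Step 3: demand=2,sold=2 ship[1->2]=3 ship[0->1]=3 prod=5 -> inv=[10 3 13]
Step 4: demand=2,sold=2 ship[1->2]=3 ship[0->1]=3 prod=5 -> inv=[12 3 14]
Step 5: demand=2,sold=2 ship[1->2]=3 ship[0->1]=3 prod=5 -> inv=[14 3 15]

14 3 15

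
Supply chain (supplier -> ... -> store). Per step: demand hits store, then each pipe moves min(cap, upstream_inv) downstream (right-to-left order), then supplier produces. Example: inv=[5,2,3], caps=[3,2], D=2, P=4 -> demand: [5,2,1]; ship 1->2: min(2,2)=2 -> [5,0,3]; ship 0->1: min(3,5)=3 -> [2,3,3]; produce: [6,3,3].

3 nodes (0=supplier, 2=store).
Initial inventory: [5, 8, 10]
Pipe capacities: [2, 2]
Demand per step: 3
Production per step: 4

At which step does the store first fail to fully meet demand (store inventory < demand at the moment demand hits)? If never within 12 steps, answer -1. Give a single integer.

Step 1: demand=3,sold=3 ship[1->2]=2 ship[0->1]=2 prod=4 -> [7 8 9]
Step 2: demand=3,sold=3 ship[1->2]=2 ship[0->1]=2 prod=4 -> [9 8 8]
Step 3: demand=3,sold=3 ship[1->2]=2 ship[0->1]=2 prod=4 -> [11 8 7]
Step 4: demand=3,sold=3 ship[1->2]=2 ship[0->1]=2 prod=4 -> [13 8 6]
Step 5: demand=3,sold=3 ship[1->2]=2 ship[0->1]=2 prod=4 -> [15 8 5]
Step 6: demand=3,sold=3 ship[1->2]=2 ship[0->1]=2 prod=4 -> [17 8 4]
Step 7: demand=3,sold=3 ship[1->2]=2 ship[0->1]=2 prod=4 -> [19 8 3]
Step 8: demand=3,sold=3 ship[1->2]=2 ship[0->1]=2 prod=4 -> [21 8 2]
Step 9: demand=3,sold=2 ship[1->2]=2 ship[0->1]=2 prod=4 -> [23 8 2]
Step 10: demand=3,sold=2 ship[1->2]=2 ship[0->1]=2 prod=4 -> [25 8 2]
Step 11: demand=3,sold=2 ship[1->2]=2 ship[0->1]=2 prod=4 -> [27 8 2]
Step 12: demand=3,sold=2 ship[1->2]=2 ship[0->1]=2 prod=4 -> [29 8 2]
First stockout at step 9

9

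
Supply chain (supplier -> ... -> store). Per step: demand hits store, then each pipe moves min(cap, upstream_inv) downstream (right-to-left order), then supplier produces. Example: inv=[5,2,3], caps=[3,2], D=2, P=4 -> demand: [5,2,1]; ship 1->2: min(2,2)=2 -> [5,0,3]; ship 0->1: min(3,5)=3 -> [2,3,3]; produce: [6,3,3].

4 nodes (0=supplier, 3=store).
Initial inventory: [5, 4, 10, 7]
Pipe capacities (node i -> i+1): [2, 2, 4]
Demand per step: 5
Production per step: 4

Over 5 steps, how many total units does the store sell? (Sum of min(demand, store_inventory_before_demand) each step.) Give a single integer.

Answer: 23

Derivation:
Step 1: sold=5 (running total=5) -> [7 4 8 6]
Step 2: sold=5 (running total=10) -> [9 4 6 5]
Step 3: sold=5 (running total=15) -> [11 4 4 4]
Step 4: sold=4 (running total=19) -> [13 4 2 4]
Step 5: sold=4 (running total=23) -> [15 4 2 2]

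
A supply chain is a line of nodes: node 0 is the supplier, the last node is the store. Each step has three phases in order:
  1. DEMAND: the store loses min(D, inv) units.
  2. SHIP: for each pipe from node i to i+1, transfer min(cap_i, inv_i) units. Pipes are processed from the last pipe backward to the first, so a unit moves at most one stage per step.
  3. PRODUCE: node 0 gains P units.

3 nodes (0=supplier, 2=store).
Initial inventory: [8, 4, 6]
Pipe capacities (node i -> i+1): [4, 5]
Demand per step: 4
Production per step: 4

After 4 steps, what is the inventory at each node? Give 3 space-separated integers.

Step 1: demand=4,sold=4 ship[1->2]=4 ship[0->1]=4 prod=4 -> inv=[8 4 6]
Step 2: demand=4,sold=4 ship[1->2]=4 ship[0->1]=4 prod=4 -> inv=[8 4 6]
Step 3: demand=4,sold=4 ship[1->2]=4 ship[0->1]=4 prod=4 -> inv=[8 4 6]
Step 4: demand=4,sold=4 ship[1->2]=4 ship[0->1]=4 prod=4 -> inv=[8 4 6]

8 4 6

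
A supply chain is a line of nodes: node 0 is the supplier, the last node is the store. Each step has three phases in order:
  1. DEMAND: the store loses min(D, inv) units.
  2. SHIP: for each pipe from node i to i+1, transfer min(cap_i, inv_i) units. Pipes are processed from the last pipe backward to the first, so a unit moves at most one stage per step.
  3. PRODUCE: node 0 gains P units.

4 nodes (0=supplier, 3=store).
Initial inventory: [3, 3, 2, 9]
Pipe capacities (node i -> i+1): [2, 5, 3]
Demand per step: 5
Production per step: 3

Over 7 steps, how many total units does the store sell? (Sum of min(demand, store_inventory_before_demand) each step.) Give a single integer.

Answer: 22

Derivation:
Step 1: sold=5 (running total=5) -> [4 2 3 6]
Step 2: sold=5 (running total=10) -> [5 2 2 4]
Step 3: sold=4 (running total=14) -> [6 2 2 2]
Step 4: sold=2 (running total=16) -> [7 2 2 2]
Step 5: sold=2 (running total=18) -> [8 2 2 2]
Step 6: sold=2 (running total=20) -> [9 2 2 2]
Step 7: sold=2 (running total=22) -> [10 2 2 2]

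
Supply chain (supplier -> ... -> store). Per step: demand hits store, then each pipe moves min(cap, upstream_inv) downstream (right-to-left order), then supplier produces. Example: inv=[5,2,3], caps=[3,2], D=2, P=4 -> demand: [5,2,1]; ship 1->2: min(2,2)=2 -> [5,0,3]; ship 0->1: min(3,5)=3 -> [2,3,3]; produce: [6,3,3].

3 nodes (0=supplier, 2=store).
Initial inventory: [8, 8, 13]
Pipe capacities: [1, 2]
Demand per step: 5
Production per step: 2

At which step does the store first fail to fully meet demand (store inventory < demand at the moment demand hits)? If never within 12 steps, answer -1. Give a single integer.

Step 1: demand=5,sold=5 ship[1->2]=2 ship[0->1]=1 prod=2 -> [9 7 10]
Step 2: demand=5,sold=5 ship[1->2]=2 ship[0->1]=1 prod=2 -> [10 6 7]
Step 3: demand=5,sold=5 ship[1->2]=2 ship[0->1]=1 prod=2 -> [11 5 4]
Step 4: demand=5,sold=4 ship[1->2]=2 ship[0->1]=1 prod=2 -> [12 4 2]
Step 5: demand=5,sold=2 ship[1->2]=2 ship[0->1]=1 prod=2 -> [13 3 2]
Step 6: demand=5,sold=2 ship[1->2]=2 ship[0->1]=1 prod=2 -> [14 2 2]
Step 7: demand=5,sold=2 ship[1->2]=2 ship[0->1]=1 prod=2 -> [15 1 2]
Step 8: demand=5,sold=2 ship[1->2]=1 ship[0->1]=1 prod=2 -> [16 1 1]
Step 9: demand=5,sold=1 ship[1->2]=1 ship[0->1]=1 prod=2 -> [17 1 1]
Step 10: demand=5,sold=1 ship[1->2]=1 ship[0->1]=1 prod=2 -> [18 1 1]
Step 11: demand=5,sold=1 ship[1->2]=1 ship[0->1]=1 prod=2 -> [19 1 1]
Step 12: demand=5,sold=1 ship[1->2]=1 ship[0->1]=1 prod=2 -> [20 1 1]
First stockout at step 4

4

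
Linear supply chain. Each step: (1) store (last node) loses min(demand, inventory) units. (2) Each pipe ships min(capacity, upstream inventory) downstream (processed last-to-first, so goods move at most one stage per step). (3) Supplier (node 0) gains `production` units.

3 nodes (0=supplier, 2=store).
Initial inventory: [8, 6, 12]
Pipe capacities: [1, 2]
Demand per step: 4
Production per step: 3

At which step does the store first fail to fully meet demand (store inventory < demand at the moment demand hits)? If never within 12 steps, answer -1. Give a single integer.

Step 1: demand=4,sold=4 ship[1->2]=2 ship[0->1]=1 prod=3 -> [10 5 10]
Step 2: demand=4,sold=4 ship[1->2]=2 ship[0->1]=1 prod=3 -> [12 4 8]
Step 3: demand=4,sold=4 ship[1->2]=2 ship[0->1]=1 prod=3 -> [14 3 6]
Step 4: demand=4,sold=4 ship[1->2]=2 ship[0->1]=1 prod=3 -> [16 2 4]
Step 5: demand=4,sold=4 ship[1->2]=2 ship[0->1]=1 prod=3 -> [18 1 2]
Step 6: demand=4,sold=2 ship[1->2]=1 ship[0->1]=1 prod=3 -> [20 1 1]
Step 7: demand=4,sold=1 ship[1->2]=1 ship[0->1]=1 prod=3 -> [22 1 1]
Step 8: demand=4,sold=1 ship[1->2]=1 ship[0->1]=1 prod=3 -> [24 1 1]
Step 9: demand=4,sold=1 ship[1->2]=1 ship[0->1]=1 prod=3 -> [26 1 1]
Step 10: demand=4,sold=1 ship[1->2]=1 ship[0->1]=1 prod=3 -> [28 1 1]
Step 11: demand=4,sold=1 ship[1->2]=1 ship[0->1]=1 prod=3 -> [30 1 1]
Step 12: demand=4,sold=1 ship[1->2]=1 ship[0->1]=1 prod=3 -> [32 1 1]
First stockout at step 6

6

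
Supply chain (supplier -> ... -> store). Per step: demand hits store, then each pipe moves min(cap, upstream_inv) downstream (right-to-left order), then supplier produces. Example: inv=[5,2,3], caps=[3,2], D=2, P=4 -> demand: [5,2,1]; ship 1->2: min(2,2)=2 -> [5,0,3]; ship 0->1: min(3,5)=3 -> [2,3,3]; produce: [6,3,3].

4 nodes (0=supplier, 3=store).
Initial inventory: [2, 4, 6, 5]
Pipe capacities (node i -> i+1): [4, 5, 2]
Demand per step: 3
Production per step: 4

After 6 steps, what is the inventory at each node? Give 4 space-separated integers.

Step 1: demand=3,sold=3 ship[2->3]=2 ship[1->2]=4 ship[0->1]=2 prod=4 -> inv=[4 2 8 4]
Step 2: demand=3,sold=3 ship[2->3]=2 ship[1->2]=2 ship[0->1]=4 prod=4 -> inv=[4 4 8 3]
Step 3: demand=3,sold=3 ship[2->3]=2 ship[1->2]=4 ship[0->1]=4 prod=4 -> inv=[4 4 10 2]
Step 4: demand=3,sold=2 ship[2->3]=2 ship[1->2]=4 ship[0->1]=4 prod=4 -> inv=[4 4 12 2]
Step 5: demand=3,sold=2 ship[2->3]=2 ship[1->2]=4 ship[0->1]=4 prod=4 -> inv=[4 4 14 2]
Step 6: demand=3,sold=2 ship[2->3]=2 ship[1->2]=4 ship[0->1]=4 prod=4 -> inv=[4 4 16 2]

4 4 16 2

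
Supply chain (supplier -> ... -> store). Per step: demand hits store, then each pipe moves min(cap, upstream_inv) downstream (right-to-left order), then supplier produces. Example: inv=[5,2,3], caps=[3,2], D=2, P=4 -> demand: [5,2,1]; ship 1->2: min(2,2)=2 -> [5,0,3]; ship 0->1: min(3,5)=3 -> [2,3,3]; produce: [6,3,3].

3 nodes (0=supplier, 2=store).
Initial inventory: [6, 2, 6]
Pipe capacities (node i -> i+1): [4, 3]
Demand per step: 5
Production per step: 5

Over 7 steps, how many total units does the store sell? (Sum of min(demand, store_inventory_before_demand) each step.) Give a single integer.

Answer: 23

Derivation:
Step 1: sold=5 (running total=5) -> [7 4 3]
Step 2: sold=3 (running total=8) -> [8 5 3]
Step 3: sold=3 (running total=11) -> [9 6 3]
Step 4: sold=3 (running total=14) -> [10 7 3]
Step 5: sold=3 (running total=17) -> [11 8 3]
Step 6: sold=3 (running total=20) -> [12 9 3]
Step 7: sold=3 (running total=23) -> [13 10 3]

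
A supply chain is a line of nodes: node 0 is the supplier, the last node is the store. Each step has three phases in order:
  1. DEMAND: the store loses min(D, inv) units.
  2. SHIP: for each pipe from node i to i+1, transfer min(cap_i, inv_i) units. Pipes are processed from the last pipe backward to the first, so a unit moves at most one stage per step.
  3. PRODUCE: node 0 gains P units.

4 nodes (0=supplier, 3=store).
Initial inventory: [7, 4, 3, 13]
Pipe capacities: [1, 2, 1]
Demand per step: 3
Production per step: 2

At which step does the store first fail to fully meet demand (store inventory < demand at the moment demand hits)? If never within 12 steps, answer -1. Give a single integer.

Step 1: demand=3,sold=3 ship[2->3]=1 ship[1->2]=2 ship[0->1]=1 prod=2 -> [8 3 4 11]
Step 2: demand=3,sold=3 ship[2->3]=1 ship[1->2]=2 ship[0->1]=1 prod=2 -> [9 2 5 9]
Step 3: demand=3,sold=3 ship[2->3]=1 ship[1->2]=2 ship[0->1]=1 prod=2 -> [10 1 6 7]
Step 4: demand=3,sold=3 ship[2->3]=1 ship[1->2]=1 ship[0->1]=1 prod=2 -> [11 1 6 5]
Step 5: demand=3,sold=3 ship[2->3]=1 ship[1->2]=1 ship[0->1]=1 prod=2 -> [12 1 6 3]
Step 6: demand=3,sold=3 ship[2->3]=1 ship[1->2]=1 ship[0->1]=1 prod=2 -> [13 1 6 1]
Step 7: demand=3,sold=1 ship[2->3]=1 ship[1->2]=1 ship[0->1]=1 prod=2 -> [14 1 6 1]
Step 8: demand=3,sold=1 ship[2->3]=1 ship[1->2]=1 ship[0->1]=1 prod=2 -> [15 1 6 1]
Step 9: demand=3,sold=1 ship[2->3]=1 ship[1->2]=1 ship[0->1]=1 prod=2 -> [16 1 6 1]
Step 10: demand=3,sold=1 ship[2->3]=1 ship[1->2]=1 ship[0->1]=1 prod=2 -> [17 1 6 1]
Step 11: demand=3,sold=1 ship[2->3]=1 ship[1->2]=1 ship[0->1]=1 prod=2 -> [18 1 6 1]
Step 12: demand=3,sold=1 ship[2->3]=1 ship[1->2]=1 ship[0->1]=1 prod=2 -> [19 1 6 1]
First stockout at step 7

7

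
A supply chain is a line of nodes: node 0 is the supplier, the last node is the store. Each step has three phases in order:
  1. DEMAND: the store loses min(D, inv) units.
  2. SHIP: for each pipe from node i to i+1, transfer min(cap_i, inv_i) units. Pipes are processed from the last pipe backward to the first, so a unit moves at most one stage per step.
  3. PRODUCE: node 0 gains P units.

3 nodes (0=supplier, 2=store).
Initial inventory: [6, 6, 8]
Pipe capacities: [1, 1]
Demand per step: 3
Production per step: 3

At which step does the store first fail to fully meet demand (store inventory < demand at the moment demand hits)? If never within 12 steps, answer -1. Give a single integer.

Step 1: demand=3,sold=3 ship[1->2]=1 ship[0->1]=1 prod=3 -> [8 6 6]
Step 2: demand=3,sold=3 ship[1->2]=1 ship[0->1]=1 prod=3 -> [10 6 4]
Step 3: demand=3,sold=3 ship[1->2]=1 ship[0->1]=1 prod=3 -> [12 6 2]
Step 4: demand=3,sold=2 ship[1->2]=1 ship[0->1]=1 prod=3 -> [14 6 1]
Step 5: demand=3,sold=1 ship[1->2]=1 ship[0->1]=1 prod=3 -> [16 6 1]
Step 6: demand=3,sold=1 ship[1->2]=1 ship[0->1]=1 prod=3 -> [18 6 1]
Step 7: demand=3,sold=1 ship[1->2]=1 ship[0->1]=1 prod=3 -> [20 6 1]
Step 8: demand=3,sold=1 ship[1->2]=1 ship[0->1]=1 prod=3 -> [22 6 1]
Step 9: demand=3,sold=1 ship[1->2]=1 ship[0->1]=1 prod=3 -> [24 6 1]
Step 10: demand=3,sold=1 ship[1->2]=1 ship[0->1]=1 prod=3 -> [26 6 1]
Step 11: demand=3,sold=1 ship[1->2]=1 ship[0->1]=1 prod=3 -> [28 6 1]
Step 12: demand=3,sold=1 ship[1->2]=1 ship[0->1]=1 prod=3 -> [30 6 1]
First stockout at step 4

4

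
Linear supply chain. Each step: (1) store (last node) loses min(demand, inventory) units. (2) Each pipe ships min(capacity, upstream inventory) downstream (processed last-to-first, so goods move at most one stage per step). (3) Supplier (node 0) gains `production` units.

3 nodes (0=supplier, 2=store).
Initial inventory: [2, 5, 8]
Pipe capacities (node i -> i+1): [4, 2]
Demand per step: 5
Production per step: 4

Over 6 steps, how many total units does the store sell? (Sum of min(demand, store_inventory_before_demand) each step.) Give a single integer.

Step 1: sold=5 (running total=5) -> [4 5 5]
Step 2: sold=5 (running total=10) -> [4 7 2]
Step 3: sold=2 (running total=12) -> [4 9 2]
Step 4: sold=2 (running total=14) -> [4 11 2]
Step 5: sold=2 (running total=16) -> [4 13 2]
Step 6: sold=2 (running total=18) -> [4 15 2]

Answer: 18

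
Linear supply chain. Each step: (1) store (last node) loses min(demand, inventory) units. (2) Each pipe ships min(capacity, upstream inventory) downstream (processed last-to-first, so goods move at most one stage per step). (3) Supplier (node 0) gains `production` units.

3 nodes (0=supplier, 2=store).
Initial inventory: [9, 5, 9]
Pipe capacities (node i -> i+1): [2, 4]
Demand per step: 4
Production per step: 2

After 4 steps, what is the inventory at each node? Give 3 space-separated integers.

Step 1: demand=4,sold=4 ship[1->2]=4 ship[0->1]=2 prod=2 -> inv=[9 3 9]
Step 2: demand=4,sold=4 ship[1->2]=3 ship[0->1]=2 prod=2 -> inv=[9 2 8]
Step 3: demand=4,sold=4 ship[1->2]=2 ship[0->1]=2 prod=2 -> inv=[9 2 6]
Step 4: demand=4,sold=4 ship[1->2]=2 ship[0->1]=2 prod=2 -> inv=[9 2 4]

9 2 4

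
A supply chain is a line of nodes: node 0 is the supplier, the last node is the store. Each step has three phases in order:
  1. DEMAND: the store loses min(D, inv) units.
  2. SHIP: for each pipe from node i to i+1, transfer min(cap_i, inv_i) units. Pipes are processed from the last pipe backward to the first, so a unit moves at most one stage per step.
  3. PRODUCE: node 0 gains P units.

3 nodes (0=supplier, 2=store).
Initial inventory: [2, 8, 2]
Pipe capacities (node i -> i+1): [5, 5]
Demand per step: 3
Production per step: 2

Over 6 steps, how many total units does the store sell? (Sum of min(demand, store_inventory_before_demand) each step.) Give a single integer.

Step 1: sold=2 (running total=2) -> [2 5 5]
Step 2: sold=3 (running total=5) -> [2 2 7]
Step 3: sold=3 (running total=8) -> [2 2 6]
Step 4: sold=3 (running total=11) -> [2 2 5]
Step 5: sold=3 (running total=14) -> [2 2 4]
Step 6: sold=3 (running total=17) -> [2 2 3]

Answer: 17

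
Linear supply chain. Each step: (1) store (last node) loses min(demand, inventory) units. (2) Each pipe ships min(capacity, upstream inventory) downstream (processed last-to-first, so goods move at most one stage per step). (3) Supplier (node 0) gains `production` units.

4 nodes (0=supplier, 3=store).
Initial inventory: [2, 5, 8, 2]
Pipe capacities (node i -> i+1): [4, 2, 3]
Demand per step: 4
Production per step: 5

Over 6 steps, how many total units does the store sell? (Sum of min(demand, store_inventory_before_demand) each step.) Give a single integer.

Answer: 17

Derivation:
Step 1: sold=2 (running total=2) -> [5 5 7 3]
Step 2: sold=3 (running total=5) -> [6 7 6 3]
Step 3: sold=3 (running total=8) -> [7 9 5 3]
Step 4: sold=3 (running total=11) -> [8 11 4 3]
Step 5: sold=3 (running total=14) -> [9 13 3 3]
Step 6: sold=3 (running total=17) -> [10 15 2 3]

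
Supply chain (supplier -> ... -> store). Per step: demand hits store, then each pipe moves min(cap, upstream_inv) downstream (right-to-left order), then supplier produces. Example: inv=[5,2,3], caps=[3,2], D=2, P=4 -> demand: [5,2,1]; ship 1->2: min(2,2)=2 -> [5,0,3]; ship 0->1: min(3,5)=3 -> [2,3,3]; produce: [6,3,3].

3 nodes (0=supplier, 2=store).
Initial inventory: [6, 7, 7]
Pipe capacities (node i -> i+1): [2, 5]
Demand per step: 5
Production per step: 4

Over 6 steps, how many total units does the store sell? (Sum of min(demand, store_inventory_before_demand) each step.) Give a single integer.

Step 1: sold=5 (running total=5) -> [8 4 7]
Step 2: sold=5 (running total=10) -> [10 2 6]
Step 3: sold=5 (running total=15) -> [12 2 3]
Step 4: sold=3 (running total=18) -> [14 2 2]
Step 5: sold=2 (running total=20) -> [16 2 2]
Step 6: sold=2 (running total=22) -> [18 2 2]

Answer: 22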